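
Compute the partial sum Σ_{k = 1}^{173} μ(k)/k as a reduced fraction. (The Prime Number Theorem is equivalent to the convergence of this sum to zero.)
Σ μ(k)/k = -793961929871179795717382670578573859259482725009372635516241466829/166589903787325219380851695350896256250980509594874862046961683989710

Values of μ(k) for 1 ≤ k ≤ 173: μ(1) = 1, μ(2) = -1, μ(3) = -1, μ(5) = -1, μ(6) = 1, μ(7) = -1, μ(10) = 1, μ(11) = -1, μ(13) = -1, μ(14) = 1, μ(15) = 1, μ(17) = -1, μ(19) = -1, μ(21) = 1, μ(22) = 1, μ(23) = -1, μ(26) = 1, μ(29) = -1, μ(30) = -1, μ(31) = -1, μ(33) = 1, μ(34) = 1, μ(35) = 1, μ(37) = -1, μ(38) = 1, μ(39) = 1, μ(41) = -1, μ(42) = -1, μ(43) = -1, μ(46) = 1, μ(47) = -1, μ(51) = 1, μ(53) = -1, μ(55) = 1, μ(57) = 1, μ(58) = 1, μ(59) = -1, μ(61) = -1, μ(62) = 1, μ(65) = 1, μ(66) = -1, μ(67) = -1, μ(69) = 1, μ(70) = -1, μ(71) = -1, μ(73) = -1, μ(74) = 1, μ(77) = 1, μ(78) = -1, μ(79) = -1, μ(82) = 1, μ(83) = -1, μ(85) = 1, μ(86) = 1, μ(87) = 1, μ(89) = -1, μ(91) = 1, μ(93) = 1, μ(94) = 1, μ(95) = 1, μ(97) = -1, μ(101) = -1, μ(102) = -1, μ(103) = -1, μ(105) = -1, μ(106) = 1, μ(107) = -1, μ(109) = -1, μ(110) = -1, μ(111) = 1, μ(113) = -1, μ(114) = -1, μ(115) = 1, μ(118) = 1, μ(119) = 1, μ(122) = 1, μ(123) = 1, μ(127) = -1, μ(129) = 1, μ(130) = -1, μ(131) = -1, μ(133) = 1, μ(134) = 1, μ(137) = -1, μ(138) = -1, μ(139) = -1, μ(141) = 1, μ(142) = 1, μ(143) = 1, μ(145) = 1, μ(146) = 1, μ(149) = -1, μ(151) = -1, μ(154) = -1, μ(155) = 1, μ(157) = -1, μ(158) = 1, μ(159) = 1, μ(161) = 1, μ(163) = -1, μ(165) = -1, μ(166) = 1, μ(167) = -1, μ(170) = -1, μ(173) = -1, with μ = 0 on non-squarefree integers. Summing μ(k)/k for k where μ(k) ≠ 0 gives -793961929871179795717382670578573859259482725009372635516241466829/166589903787325219380851695350896256250980509594874862046961683989710 ≈ -0.0048. (PNT ⟺ this sum → 0 as n → ∞.)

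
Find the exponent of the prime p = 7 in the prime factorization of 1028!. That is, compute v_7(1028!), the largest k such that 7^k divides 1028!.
v_7(1028!) = 168

Legendre's formula: v_p(n!) = Σ_{k ≥ 1} ⌊n / p^k⌋. For p = 7, n = 1028, the terms are:
  ⌊1028/7^1⌋ = ⌊1028/7⌋ = 146
  ⌊1028/7^2⌋ = ⌊1028/49⌋ = 20
  ⌊1028/7^3⌋ = ⌊1028/343⌋ = 2
(the next term ⌊1028/7^4⌋ = 0, terminating the sum). Summing: v_7(1028!) = 146 + 20 + 2 = 168.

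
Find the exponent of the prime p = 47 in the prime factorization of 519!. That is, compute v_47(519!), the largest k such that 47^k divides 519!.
v_47(519!) = 11

Legendre's formula: v_p(n!) = Σ_{k ≥ 1} ⌊n / p^k⌋. For p = 47, n = 519, the terms are:
  ⌊519/47^1⌋ = ⌊519/47⌋ = 11
(the next term ⌊519/47^2⌋ = 0, terminating the sum). Summing: v_47(519!) = 11 = 11.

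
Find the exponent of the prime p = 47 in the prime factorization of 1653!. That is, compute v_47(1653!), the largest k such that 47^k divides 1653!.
v_47(1653!) = 35

Legendre's formula: v_p(n!) = Σ_{k ≥ 1} ⌊n / p^k⌋. For p = 47, n = 1653, the terms are:
  ⌊1653/47^1⌋ = ⌊1653/47⌋ = 35
(the next term ⌊1653/47^2⌋ = 0, terminating the sum). Summing: v_47(1653!) = 35 = 35.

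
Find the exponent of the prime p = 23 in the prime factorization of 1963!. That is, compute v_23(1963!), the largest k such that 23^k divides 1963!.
v_23(1963!) = 88

Legendre's formula: v_p(n!) = Σ_{k ≥ 1} ⌊n / p^k⌋. For p = 23, n = 1963, the terms are:
  ⌊1963/23^1⌋ = ⌊1963/23⌋ = 85
  ⌊1963/23^2⌋ = ⌊1963/529⌋ = 3
(the next term ⌊1963/23^3⌋ = 0, terminating the sum). Summing: v_23(1963!) = 85 + 3 = 88.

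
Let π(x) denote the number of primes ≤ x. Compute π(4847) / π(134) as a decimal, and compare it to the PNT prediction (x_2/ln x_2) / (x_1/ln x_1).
π(4847)/π(134) = 650/32 ≈ 20.3125;  PNT prediction ≈ 20.8768.

π(134) = 32 and π(4847) = 650, so π(4847)/π(134) ≈ 20.3125. The PNT-predicted ratio is (4847/ln(4847)) / (134/ln(134)) ≈ 20.8768. The two agree to within a few percent, as expected.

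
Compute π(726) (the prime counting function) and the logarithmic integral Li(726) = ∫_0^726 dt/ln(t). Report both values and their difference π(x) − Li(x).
π(726) = 128;  Li(726) ≈ 137.05;  π(x) − Li(x) ≈ -9.05.

Direct count of primes ≤ 726 gives π(726) = 128. Numerical evaluation of the logarithmic integral gives Li(726) ≈ 137.05. The difference π(x) − Li(x) ≈ -9.05 is typically negative for small/moderate x (Li(x) overestimates), though Littlewood's theorem shows this sign changes infinitely often.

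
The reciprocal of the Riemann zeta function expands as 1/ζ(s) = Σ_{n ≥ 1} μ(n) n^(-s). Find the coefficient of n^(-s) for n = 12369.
μ(12369) = 1

Factor n = 12369 = 3 · 7 · 19 · 31. μ(n) = 0 if any exponent ≥ 2 (not squarefree); otherwise μ(n) = (−1)^{ω(n)} where ω(n) is the number of distinct prime factors. Applying: μ(12369) = 1.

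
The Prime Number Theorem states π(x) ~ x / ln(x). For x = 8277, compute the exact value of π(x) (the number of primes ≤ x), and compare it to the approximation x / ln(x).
π(8277) = 1038;  x/ln(x) ≈ 917.50;  relative error ≈ 11.61%.

Directly count primes up to 8277: π(8277) = 1038. The PNT approximation gives 8277/ln(8277) ≈ 8277/9.02124 ≈ 917.50. Relative error (π(x) − x/ln(x)) / π(x) ≈ 11.61%; the approximation is known to undercount slightly (Li(x) is a better estimate).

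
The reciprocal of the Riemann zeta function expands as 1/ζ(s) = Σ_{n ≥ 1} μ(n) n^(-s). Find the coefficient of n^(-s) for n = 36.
μ(36) = 0

Factor n = 36 = 2^2 · 3^2. μ(n) = 0 if any exponent ≥ 2 (not squarefree); otherwise μ(n) = (−1)^{ω(n)} where ω(n) is the number of distinct prime factors. Applying: μ(36) = 0.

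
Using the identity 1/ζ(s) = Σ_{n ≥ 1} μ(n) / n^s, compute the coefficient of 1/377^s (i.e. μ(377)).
μ(377) = 1

Factor n = 377 = 13 · 29. μ(n) = 0 if any exponent ≥ 2 (not squarefree); otherwise μ(n) = (−1)^{ω(n)} where ω(n) is the number of distinct prime factors. Applying: μ(377) = 1.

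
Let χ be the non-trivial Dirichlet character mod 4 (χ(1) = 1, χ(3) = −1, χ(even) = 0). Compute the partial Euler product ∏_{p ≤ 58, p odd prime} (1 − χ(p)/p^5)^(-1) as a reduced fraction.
∏ = 241552412610573346540717288090615330738043013683948985221451329316738054554305/242484077809603940117660402752750309983134701869309180441833184178683110227968

The odd primes p ≤ 58 are [3, 5, 7, 11, 13, 17, 19, 23, 29, 31, 37, 41, 43, 47, 53]. For each, χ(p) = 1 if p ≡ 1 mod 4, χ(p) = −1 if p ≡ 3 mod 4. Taking (1 − χ(p)/p^5)^(-1) = p^5/(p^5 − χ(p)): (1 − (-1)/3^5)^(-1) · (1 − (1)/5^5)^(-1) · (1 − (-1)/7^5)^(-1) · (1 − (-1)/11^5)^(-1) · (1 − (1)/13^5)^(-1) · (1 − (1)/17^5)^(-1) · (1 − (-1)/19^5)^(-1) · (1 − (-1)/23^5)^(-1) · (1 − (1)/29^5)^(-1) · (1 − (-1)/31^5)^(-1) · (1 − (1)/37^5)^(-1) · (1 − (1)/41^5)^(-1) · (1 − (-1)/43^5)^(-1) · (1 − (-1)/47^5)^(-1) · (1 − (1)/53^5)^(-1) = 241552412610573346540717288090615330738043013683948985221451329316738054554305/242484077809603940117660402752750309983134701869309180441833184178683110227968.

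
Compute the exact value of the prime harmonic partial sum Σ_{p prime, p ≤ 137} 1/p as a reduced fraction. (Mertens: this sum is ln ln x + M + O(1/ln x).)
Σ 1/p = 134916993045244813891851972880537444693266047783313727/72047817630210000485677936198920432067383702541010310

π(137) = 33, so the primes ≤ 137 are [2, 3, 5, 7, 11, 13, 17, 19, 23, 29, 31, 37, 41, 43, 47, 53, 59, 61, 67, 71, 73, 79, 83, 89, 97, 101, 103, 107, 109, 113, 127, 131, 137]. Summing 1/p over these primes: 134916993045244813891851972880537444693266047783313727/72047817630210000485677936198920432067383702541010310 ≈ 1.8726. Mertens estimate ln ln(137) + 0.2615 ≈ 1.8548.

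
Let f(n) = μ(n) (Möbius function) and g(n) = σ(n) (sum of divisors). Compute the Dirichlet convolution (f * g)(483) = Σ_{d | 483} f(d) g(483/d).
(μ * σ)(483) = 483

Divisors of 483: [1, 3, 7, 21, 23, 69, 161, 483]. For each d | 483:
  d = 1: μ(1) · σ(483/1) = 1 · 768 = 768
  d = 3: μ(3) · σ(483/3) = -1 · 192 = -192
  d = 7: μ(7) · σ(483/7) = -1 · 96 = -96
  d = 21: μ(21) · σ(483/21) = 1 · 24 = 24
  d = 23: μ(23) · σ(483/23) = -1 · 32 = -32
  d = 69: μ(69) · σ(483/69) = 1 · 8 = 8
  d = 161: μ(161) · σ(483/161) = 1 · 4 = 4
  d = 483: μ(483) · σ(483/483) = -1 · 1 = -1
Summing: (μ * σ)(483) = 768 + -192 + -96 + 24 + -32 + 8 + 4 + -1 = 483.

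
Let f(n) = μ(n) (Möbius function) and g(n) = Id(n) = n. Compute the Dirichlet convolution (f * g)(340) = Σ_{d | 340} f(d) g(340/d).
(μ * Id)(340) = 128

Divisors of 340: [1, 2, 4, 5, 10, 17, 20, 34, 68, 85, 170, 340]. For each d | 340:
  d = 1: μ(1) · Id(340/1) = 1 · 340 = 340
  d = 2: μ(2) · Id(340/2) = -1 · 170 = -170
  d = 4: μ(4) · Id(340/4) = 0 · 85 = 0
  d = 5: μ(5) · Id(340/5) = -1 · 68 = -68
  d = 10: μ(10) · Id(340/10) = 1 · 34 = 34
  d = 17: μ(17) · Id(340/17) = -1 · 20 = -20
  d = 20: μ(20) · Id(340/20) = 0 · 17 = 0
  d = 34: μ(34) · Id(340/34) = 1 · 10 = 10
  d = 68: μ(68) · Id(340/68) = 0 · 5 = 0
  d = 85: μ(85) · Id(340/85) = 1 · 4 = 4
  d = 170: μ(170) · Id(340/170) = -1 · 2 = -2
  d = 340: μ(340) · Id(340/340) = 0 · 1 = 0
Summing: (μ * Id)(340) = 340 + -170 + 0 + -68 + 34 + -20 + 0 + 10 + 0 + 4 + -2 + 0 = 128.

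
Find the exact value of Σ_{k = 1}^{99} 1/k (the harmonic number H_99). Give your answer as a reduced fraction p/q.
H_99 = 360968703235711654233892612988250163157207/69720375229712477164533808935312303556800

Direct summation: H_99 = 1 + 1/2 + ... + 1/99. The least common denominator is lcm(1, ..., 99) = 69720375229712477164533808935312303556800; over this denominator the numerator is 69720375229712477164533808935312303556800 + 34860187614856238582266904467656151778400 + 23240125076570825721511269645104101185600 + 17430093807428119291133452233828075889200 + 13944075045942495432906761787062460711360 + 11620062538285412860755634822552050592800 + 9960053604244639594933401276473186222400 + 8715046903714059645566726116914037944600 + 7746708358856941907170423215034700395200 + 6972037522971247716453380893531230355680 + 6338215929973861560412164448664754868800 + 5810031269142706430377817411276025296400 + 5363105786900959781887216071947100273600 + 4980026802122319797466700638236593111200 + 4648025015314165144302253929020820237120 + 4357523451857029822783363058457018972300 + 4101198542924263362619635819724253150400 + 3873354179428470953585211607517350197600 + 3669493433142761956028095207121700187200 + 3486018761485623858226690446765615177840 + 3320017868081546531644467092157728740800 + 3169107964986930780206082224332377434400 + 3031320662161412050631904736317926241600 + 2905015634571353215188908705638012648200 + 2788815009188499086581352357412492142272 + 2681552893450479890943608035973550136800 + 2582236119618980635723474405011566798400 + 2490013401061159898733350319118296555600 + 2404150869990085419466683066734907019200 + 2324012507657082572151126964510410118560 + 2249044362248789585952703514042332372800 + 2178761725928514911391681529228509486150 + 2112738643324620520137388149554918289600 + 2050599271462131681309817909862126575200 + 1992010720848927918986680255294637244480 + 1936677089714235476792605803758675098800 + 1884334465667904788230643484738170366400 + 1834746716571380978014047603560850093600 + 1787701928966986593962405357315700091200 + 1743009380742811929113345223382807588920 + 1700496956822255540598385583788104964800 + 1660008934040773265822233546078864370400 + 1621404075109592492198460672914239617600 + 1584553982493465390103041112166188717200 + 1549341671771388381434084643006940079040 + 1515660331080706025315952368158963120800 + 1483412238930052705628378913517283054400 + 1452507817285676607594454352819006324100 + 1422864800606377084990485896639026603200 + 1394407504594249543290676178706246071136 + 1367066180974754454206545273241417716800 + 1340776446725239945471804017986775068400 + 1315478777919103342727052998779477425600 + 1291118059809490317861737202505783399200 + 1267643185994772312082432889732950973760 + 1245006700530579949366675159559148277800 + 1223164477714253985342698402373900062400 + 1202075434995042709733341533367453509600 + 1181701275079872494314132354835801755200 + 1162006253828541286075563482255205059280 + 1142956970978893068271046048119873828800 + 1124522181124394792976351757021166186400 + 1106672622693848843881489030719242913600 + 1089380862964257455695840764614254743075 + 1072621157380191956377443214389420054720 + 1056369321662310260068694074777459144800 + 1040602615368842942754235954258392590400 + 1025299635731065840654908954931063287600 + 1010440220720470683543968245439308747200 + 996005360424463959493340127647318622240 + 981977115911443340345546604722708500800 + 968338544857117738396302901879337549400 + 955073633283732563897723410072771281600 + 942167232833952394115321742369085183200 + 929605003062833028860450785804164047424 + 917373358285690489007023801780425046800 + 905459418567694508630309206952107838400 + 893850964483493296981202678657850045600 + 882536395312816166639668467535598779200 + 871504690371405964556672611691403794460 + 860745373206326878574491468337188932800 + 850248478411127770299192791894052482400 + 840004520839909363428118179943521729600 + 830004467020386632911116773039432185200 + 820239708584852672523927163944850630080 + 810702037554796246099230336457119808800 + 801383623330028473155561022244969006400 + 792276991246732695051520556083094358600 + 783375002581039069264424819497891051200 + 774670835885694190717042321503470039520 + 766157969557279968841030867421014324800 + 757830165540353012657976184079481560400 + 749681454082929861984234504680777457600 + 741706119465026352814189456758641527200 + 733898686628552391205619041424340037440 + 726253908642838303797227176409503162050 + 718766754945489455304472257065075294400 + 711432400303188542495242948319513301600 + 704246214441540173379129383184972763200 = 360968703235711654233892612988250163157207, so H_99 = 360968703235711654233892612988250163157207/69720375229712477164533808935312303556800 (already in lowest terms) ≈ 5.17738. (The PNT-adjacent estimate ln(99) + γ ≈ 5.17234 matches within O(1/n).)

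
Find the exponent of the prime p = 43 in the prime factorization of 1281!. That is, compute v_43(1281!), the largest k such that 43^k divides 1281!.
v_43(1281!) = 29

Legendre's formula: v_p(n!) = Σ_{k ≥ 1} ⌊n / p^k⌋. For p = 43, n = 1281, the terms are:
  ⌊1281/43^1⌋ = ⌊1281/43⌋ = 29
(the next term ⌊1281/43^2⌋ = 0, terminating the sum). Summing: v_43(1281!) = 29 = 29.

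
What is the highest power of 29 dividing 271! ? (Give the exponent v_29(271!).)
v_29(271!) = 9

Legendre's formula: v_p(n!) = Σ_{k ≥ 1} ⌊n / p^k⌋. For p = 29, n = 271, the terms are:
  ⌊271/29^1⌋ = ⌊271/29⌋ = 9
(the next term ⌊271/29^2⌋ = 0, terminating the sum). Summing: v_29(271!) = 9 = 9.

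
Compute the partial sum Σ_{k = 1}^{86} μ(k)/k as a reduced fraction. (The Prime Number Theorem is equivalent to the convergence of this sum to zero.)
Σ μ(k)/k = -153455160386518164226759349787/89021505229758617118541339330930

Values of μ(k) for 1 ≤ k ≤ 86: μ(1) = 1, μ(2) = -1, μ(3) = -1, μ(5) = -1, μ(6) = 1, μ(7) = -1, μ(10) = 1, μ(11) = -1, μ(13) = -1, μ(14) = 1, μ(15) = 1, μ(17) = -1, μ(19) = -1, μ(21) = 1, μ(22) = 1, μ(23) = -1, μ(26) = 1, μ(29) = -1, μ(30) = -1, μ(31) = -1, μ(33) = 1, μ(34) = 1, μ(35) = 1, μ(37) = -1, μ(38) = 1, μ(39) = 1, μ(41) = -1, μ(42) = -1, μ(43) = -1, μ(46) = 1, μ(47) = -1, μ(51) = 1, μ(53) = -1, μ(55) = 1, μ(57) = 1, μ(58) = 1, μ(59) = -1, μ(61) = -1, μ(62) = 1, μ(65) = 1, μ(66) = -1, μ(67) = -1, μ(69) = 1, μ(70) = -1, μ(71) = -1, μ(73) = -1, μ(74) = 1, μ(77) = 1, μ(78) = -1, μ(79) = -1, μ(82) = 1, μ(83) = -1, μ(85) = 1, μ(86) = 1, with μ = 0 on non-squarefree integers. Summing μ(k)/k for k where μ(k) ≠ 0 gives -153455160386518164226759349787/89021505229758617118541339330930 ≈ -0.0017. (PNT ⟺ this sum → 0 as n → ∞.)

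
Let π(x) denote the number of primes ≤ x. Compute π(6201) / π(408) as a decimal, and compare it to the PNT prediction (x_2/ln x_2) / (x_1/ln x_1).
π(6201)/π(408) = 806/79 ≈ 10.2025;  PNT prediction ≈ 10.4624.

π(408) = 79 and π(6201) = 806, so π(6201)/π(408) ≈ 10.2025. The PNT-predicted ratio is (6201/ln(6201)) / (408/ln(408)) ≈ 10.4624. The two agree to within a few percent, as expected.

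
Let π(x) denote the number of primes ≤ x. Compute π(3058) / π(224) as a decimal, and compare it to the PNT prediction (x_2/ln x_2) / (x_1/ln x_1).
π(3058)/π(224) = 437/48 ≈ 9.1042;  PNT prediction ≈ 9.2055.

π(224) = 48 and π(3058) = 437, so π(3058)/π(224) ≈ 9.1042. The PNT-predicted ratio is (3058/ln(3058)) / (224/ln(224)) ≈ 9.2055. The two agree to within a few percent, as expected.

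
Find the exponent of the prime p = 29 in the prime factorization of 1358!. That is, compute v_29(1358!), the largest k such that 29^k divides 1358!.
v_29(1358!) = 47

Legendre's formula: v_p(n!) = Σ_{k ≥ 1} ⌊n / p^k⌋. For p = 29, n = 1358, the terms are:
  ⌊1358/29^1⌋ = ⌊1358/29⌋ = 46
  ⌊1358/29^2⌋ = ⌊1358/841⌋ = 1
(the next term ⌊1358/29^3⌋ = 0, terminating the sum). Summing: v_29(1358!) = 46 + 1 = 47.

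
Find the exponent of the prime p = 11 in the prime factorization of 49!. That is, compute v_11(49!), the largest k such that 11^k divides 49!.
v_11(49!) = 4

Legendre's formula: v_p(n!) = Σ_{k ≥ 1} ⌊n / p^k⌋. For p = 11, n = 49, the terms are:
  ⌊49/11^1⌋ = ⌊49/11⌋ = 4
(the next term ⌊49/11^2⌋ = 0, terminating the sum). Summing: v_11(49!) = 4 = 4.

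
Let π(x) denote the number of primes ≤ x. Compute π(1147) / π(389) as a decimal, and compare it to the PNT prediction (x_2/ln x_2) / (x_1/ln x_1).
π(1147)/π(389) = 189/77 ≈ 2.4545;  PNT prediction ≈ 2.4960.

π(389) = 77 and π(1147) = 189, so π(1147)/π(389) ≈ 2.4545. The PNT-predicted ratio is (1147/ln(1147)) / (389/ln(389)) ≈ 2.4960. The two agree to within a few percent, as expected.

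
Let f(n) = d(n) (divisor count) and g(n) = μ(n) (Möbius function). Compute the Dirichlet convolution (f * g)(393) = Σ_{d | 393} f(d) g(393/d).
(d * μ)(393) = 1

Divisors of 393: [1, 3, 131, 393]. For each d | 393:
  d = 1: d(1) · μ(393/1) = 1 · 1 = 1
  d = 3: d(3) · μ(393/3) = 2 · -1 = -2
  d = 131: d(131) · μ(393/131) = 2 · -1 = -2
  d = 393: d(393) · μ(393/393) = 4 · 1 = 4
Summing: (d * μ)(393) = 1 + -2 + -2 + 4 = 1.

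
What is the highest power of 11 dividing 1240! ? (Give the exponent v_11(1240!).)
v_11(1240!) = 122

Legendre's formula: v_p(n!) = Σ_{k ≥ 1} ⌊n / p^k⌋. For p = 11, n = 1240, the terms are:
  ⌊1240/11^1⌋ = ⌊1240/11⌋ = 112
  ⌊1240/11^2⌋ = ⌊1240/121⌋ = 10
(the next term ⌊1240/11^3⌋ = 0, terminating the sum). Summing: v_11(1240!) = 112 + 10 = 122.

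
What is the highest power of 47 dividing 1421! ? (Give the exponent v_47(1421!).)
v_47(1421!) = 30

Legendre's formula: v_p(n!) = Σ_{k ≥ 1} ⌊n / p^k⌋. For p = 47, n = 1421, the terms are:
  ⌊1421/47^1⌋ = ⌊1421/47⌋ = 30
(the next term ⌊1421/47^2⌋ = 0, terminating the sum). Summing: v_47(1421!) = 30 = 30.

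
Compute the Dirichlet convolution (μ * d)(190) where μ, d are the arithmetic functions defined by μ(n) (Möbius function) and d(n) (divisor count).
(μ * d)(190) = 1

Divisors of 190: [1, 2, 5, 10, 19, 38, 95, 190]. For each d | 190:
  d = 1: μ(1) · d(190/1) = 1 · 8 = 8
  d = 2: μ(2) · d(190/2) = -1 · 4 = -4
  d = 5: μ(5) · d(190/5) = -1 · 4 = -4
  d = 10: μ(10) · d(190/10) = 1 · 2 = 2
  d = 19: μ(19) · d(190/19) = -1 · 4 = -4
  d = 38: μ(38) · d(190/38) = 1 · 2 = 2
  d = 95: μ(95) · d(190/95) = 1 · 2 = 2
  d = 190: μ(190) · d(190/190) = -1 · 1 = -1
Summing: (μ * d)(190) = 8 + -4 + -4 + 2 + -4 + 2 + 2 + -1 = 1.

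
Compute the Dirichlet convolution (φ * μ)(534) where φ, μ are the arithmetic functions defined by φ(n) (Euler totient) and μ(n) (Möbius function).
(φ * μ)(534) = 0

Divisors of 534: [1, 2, 3, 6, 89, 178, 267, 534]. For each d | 534:
  d = 1: φ(1) · μ(534/1) = 1 · -1 = -1
  d = 2: φ(2) · μ(534/2) = 1 · 1 = 1
  d = 3: φ(3) · μ(534/3) = 2 · 1 = 2
  d = 6: φ(6) · μ(534/6) = 2 · -1 = -2
  d = 89: φ(89) · μ(534/89) = 88 · 1 = 88
  d = 178: φ(178) · μ(534/178) = 88 · -1 = -88
  d = 267: φ(267) · μ(534/267) = 176 · -1 = -176
  d = 534: φ(534) · μ(534/534) = 176 · 1 = 176
Summing: (φ * μ)(534) = -1 + 1 + 2 + -2 + 88 + -88 + -176 + 176 = 0.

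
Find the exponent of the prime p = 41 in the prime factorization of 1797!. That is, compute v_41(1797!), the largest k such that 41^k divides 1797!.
v_41(1797!) = 44

Legendre's formula: v_p(n!) = Σ_{k ≥ 1} ⌊n / p^k⌋. For p = 41, n = 1797, the terms are:
  ⌊1797/41^1⌋ = ⌊1797/41⌋ = 43
  ⌊1797/41^2⌋ = ⌊1797/1681⌋ = 1
(the next term ⌊1797/41^3⌋ = 0, terminating the sum). Summing: v_41(1797!) = 43 + 1 = 44.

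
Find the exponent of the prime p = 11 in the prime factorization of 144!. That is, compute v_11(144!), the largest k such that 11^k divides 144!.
v_11(144!) = 14

Legendre's formula: v_p(n!) = Σ_{k ≥ 1} ⌊n / p^k⌋. For p = 11, n = 144, the terms are:
  ⌊144/11^1⌋ = ⌊144/11⌋ = 13
  ⌊144/11^2⌋ = ⌊144/121⌋ = 1
(the next term ⌊144/11^3⌋ = 0, terminating the sum). Summing: v_11(144!) = 13 + 1 = 14.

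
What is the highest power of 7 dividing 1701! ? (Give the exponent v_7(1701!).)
v_7(1701!) = 281

Legendre's formula: v_p(n!) = Σ_{k ≥ 1} ⌊n / p^k⌋. For p = 7, n = 1701, the terms are:
  ⌊1701/7^1⌋ = ⌊1701/7⌋ = 243
  ⌊1701/7^2⌋ = ⌊1701/49⌋ = 34
  ⌊1701/7^3⌋ = ⌊1701/343⌋ = 4
(the next term ⌊1701/7^4⌋ = 0, terminating the sum). Summing: v_7(1701!) = 243 + 34 + 4 = 281.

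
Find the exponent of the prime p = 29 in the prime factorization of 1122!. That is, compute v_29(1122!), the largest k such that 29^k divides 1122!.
v_29(1122!) = 39

Legendre's formula: v_p(n!) = Σ_{k ≥ 1} ⌊n / p^k⌋. For p = 29, n = 1122, the terms are:
  ⌊1122/29^1⌋ = ⌊1122/29⌋ = 38
  ⌊1122/29^2⌋ = ⌊1122/841⌋ = 1
(the next term ⌊1122/29^3⌋ = 0, terminating the sum). Summing: v_29(1122!) = 38 + 1 = 39.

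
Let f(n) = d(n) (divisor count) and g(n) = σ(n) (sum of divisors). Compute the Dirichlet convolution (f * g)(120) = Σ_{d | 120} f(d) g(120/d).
(d * σ)(120) = 2016

Divisors of 120: [1, 2, 3, 4, 5, 6, 8, 10, 12, 15, 20, 24, 30, 40, 60, 120]. For each d | 120:
  d = 1: d(1) · σ(120/1) = 1 · 360 = 360
  d = 2: d(2) · σ(120/2) = 2 · 168 = 336
  d = 3: d(3) · σ(120/3) = 2 · 90 = 180
  d = 4: d(4) · σ(120/4) = 3 · 72 = 216
  d = 5: d(5) · σ(120/5) = 2 · 60 = 120
  d = 6: d(6) · σ(120/6) = 4 · 42 = 168
  d = 8: d(8) · σ(120/8) = 4 · 24 = 96
  d = 10: d(10) · σ(120/10) = 4 · 28 = 112
  d = 12: d(12) · σ(120/12) = 6 · 18 = 108
  d = 15: d(15) · σ(120/15) = 4 · 15 = 60
  d = 20: d(20) · σ(120/20) = 6 · 12 = 72
  d = 24: d(24) · σ(120/24) = 8 · 6 = 48
  d = 30: d(30) · σ(120/30) = 8 · 7 = 56
  d = 40: d(40) · σ(120/40) = 8 · 4 = 32
  d = 60: d(60) · σ(120/60) = 12 · 3 = 36
  d = 120: d(120) · σ(120/120) = 16 · 1 = 16
Summing: (d * σ)(120) = 360 + 336 + 180 + 216 + 120 + 168 + 96 + 112 + 108 + 60 + 72 + 48 + 56 + 32 + 36 + 16 = 2016.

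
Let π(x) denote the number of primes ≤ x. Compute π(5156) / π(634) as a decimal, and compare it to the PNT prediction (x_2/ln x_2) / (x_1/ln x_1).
π(5156)/π(634) = 687/115 ≈ 5.9739;  PNT prediction ≈ 6.1385.

π(634) = 115 and π(5156) = 687, so π(5156)/π(634) ≈ 5.9739. The PNT-predicted ratio is (5156/ln(5156)) / (634/ln(634)) ≈ 6.1385. The two agree to within a few percent, as expected.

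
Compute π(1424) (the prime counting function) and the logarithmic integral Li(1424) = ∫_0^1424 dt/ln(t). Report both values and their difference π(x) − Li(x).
π(1424) = 224;  Li(1424) ≈ 237.38;  π(x) − Li(x) ≈ -13.38.

Direct count of primes ≤ 1424 gives π(1424) = 224. Numerical evaluation of the logarithmic integral gives Li(1424) ≈ 237.38. The difference π(x) − Li(x) ≈ -13.38 is typically negative for small/moderate x (Li(x) overestimates), though Littlewood's theorem shows this sign changes infinitely often.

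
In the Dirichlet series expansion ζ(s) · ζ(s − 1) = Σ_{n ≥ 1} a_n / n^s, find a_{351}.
σ(351) = 560

In the product (Σ m^0/m^s)(Σ k / k^s) = Σ (Σ_{d | n} d) / n^s, the coefficient of 1/n^s is σ(n) = Σ_{d | n} d. For n = 351, divisors are [1, 3, 9, 13, 27, 39, 117, 351]; summing: σ(351) = 560.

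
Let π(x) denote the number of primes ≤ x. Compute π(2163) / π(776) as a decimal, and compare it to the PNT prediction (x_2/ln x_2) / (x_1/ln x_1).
π(2163)/π(776) = 326/137 ≈ 2.3796;  PNT prediction ≈ 2.4153.

π(776) = 137 and π(2163) = 326, so π(2163)/π(776) ≈ 2.3796. The PNT-predicted ratio is (2163/ln(2163)) / (776/ln(776)) ≈ 2.4153. The two agree to within a few percent, as expected.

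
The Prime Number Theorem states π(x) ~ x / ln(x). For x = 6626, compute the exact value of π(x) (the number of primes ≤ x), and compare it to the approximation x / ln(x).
π(6626) = 855;  x/ln(x) ≈ 753.06;  relative error ≈ 11.92%.

Directly count primes up to 6626: π(6626) = 855. The PNT approximation gives 6626/ln(6626) ≈ 6626/8.79876 ≈ 753.06. Relative error (π(x) − x/ln(x)) / π(x) ≈ 11.92%; the approximation is known to undercount slightly (Li(x) is a better estimate).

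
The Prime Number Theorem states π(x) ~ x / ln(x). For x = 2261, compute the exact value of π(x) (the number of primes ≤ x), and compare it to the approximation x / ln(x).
π(2261) = 335;  x/ln(x) ≈ 292.74;  relative error ≈ 12.61%.

Directly count primes up to 2261: π(2261) = 335. The PNT approximation gives 2261/ln(2261) ≈ 2261/7.72356 ≈ 292.74. Relative error (π(x) − x/ln(x)) / π(x) ≈ 12.61%; the approximation is known to undercount slightly (Li(x) is a better estimate).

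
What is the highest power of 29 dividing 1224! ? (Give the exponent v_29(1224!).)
v_29(1224!) = 43

Legendre's formula: v_p(n!) = Σ_{k ≥ 1} ⌊n / p^k⌋. For p = 29, n = 1224, the terms are:
  ⌊1224/29^1⌋ = ⌊1224/29⌋ = 42
  ⌊1224/29^2⌋ = ⌊1224/841⌋ = 1
(the next term ⌊1224/29^3⌋ = 0, terminating the sum). Summing: v_29(1224!) = 42 + 1 = 43.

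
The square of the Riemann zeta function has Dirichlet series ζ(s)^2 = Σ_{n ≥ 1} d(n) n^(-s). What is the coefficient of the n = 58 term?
d(58) = 4

ζ(s)^2 = (Σ 1/m^s)(Σ 1/k^s). The coefficient of 1/n^s in the product is the number of ordered pairs (m, k) with mk = n, which equals d(n). For n = 58, divisors are [1, 2, 29, 58], so d(58) = 4.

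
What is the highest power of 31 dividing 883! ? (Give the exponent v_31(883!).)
v_31(883!) = 28

Legendre's formula: v_p(n!) = Σ_{k ≥ 1} ⌊n / p^k⌋. For p = 31, n = 883, the terms are:
  ⌊883/31^1⌋ = ⌊883/31⌋ = 28
(the next term ⌊883/31^2⌋ = 0, terminating the sum). Summing: v_31(883!) = 28 = 28.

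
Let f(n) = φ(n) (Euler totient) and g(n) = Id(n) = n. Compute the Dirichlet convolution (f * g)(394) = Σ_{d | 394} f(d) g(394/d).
(φ * Id)(394) = 1179

Divisors of 394: [1, 2, 197, 394]. For each d | 394:
  d = 1: φ(1) · Id(394/1) = 1 · 394 = 394
  d = 2: φ(2) · Id(394/2) = 1 · 197 = 197
  d = 197: φ(197) · Id(394/197) = 196 · 2 = 392
  d = 394: φ(394) · Id(394/394) = 196 · 1 = 196
Summing: (φ * Id)(394) = 394 + 197 + 392 + 196 = 1179.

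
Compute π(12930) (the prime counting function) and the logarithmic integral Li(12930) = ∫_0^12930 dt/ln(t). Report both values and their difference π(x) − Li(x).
π(12930) = 1540;  Li(12930) ≈ 1559.72;  π(x) − Li(x) ≈ -19.72.

Direct count of primes ≤ 12930 gives π(12930) = 1540. Numerical evaluation of the logarithmic integral gives Li(12930) ≈ 1559.72. The difference π(x) − Li(x) ≈ -19.72 is typically negative for small/moderate x (Li(x) overestimates), though Littlewood's theorem shows this sign changes infinitely often.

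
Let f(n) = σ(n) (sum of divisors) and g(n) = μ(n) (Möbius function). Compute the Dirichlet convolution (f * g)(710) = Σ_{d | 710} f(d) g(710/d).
(σ * μ)(710) = 710

Divisors of 710: [1, 2, 5, 10, 71, 142, 355, 710]. For each d | 710:
  d = 1: σ(1) · μ(710/1) = 1 · -1 = -1
  d = 2: σ(2) · μ(710/2) = 3 · 1 = 3
  d = 5: σ(5) · μ(710/5) = 6 · 1 = 6
  d = 10: σ(10) · μ(710/10) = 18 · -1 = -18
  d = 71: σ(71) · μ(710/71) = 72 · 1 = 72
  d = 142: σ(142) · μ(710/142) = 216 · -1 = -216
  d = 355: σ(355) · μ(710/355) = 432 · -1 = -432
  d = 710: σ(710) · μ(710/710) = 1296 · 1 = 1296
Summing: (σ * μ)(710) = -1 + 3 + 6 + -18 + 72 + -216 + -432 + 1296 = 710.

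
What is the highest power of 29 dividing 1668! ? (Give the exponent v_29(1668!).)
v_29(1668!) = 58

Legendre's formula: v_p(n!) = Σ_{k ≥ 1} ⌊n / p^k⌋. For p = 29, n = 1668, the terms are:
  ⌊1668/29^1⌋ = ⌊1668/29⌋ = 57
  ⌊1668/29^2⌋ = ⌊1668/841⌋ = 1
(the next term ⌊1668/29^3⌋ = 0, terminating the sum). Summing: v_29(1668!) = 57 + 1 = 58.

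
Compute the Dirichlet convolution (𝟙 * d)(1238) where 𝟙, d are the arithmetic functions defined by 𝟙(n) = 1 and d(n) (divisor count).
(𝟙 * d)(1238) = 9

Divisors of 1238: [1, 2, 619, 1238]. For each d | 1238:
  d = 1: 𝟙(1) · d(1238/1) = 1 · 4 = 4
  d = 2: 𝟙(2) · d(1238/2) = 1 · 2 = 2
  d = 619: 𝟙(619) · d(1238/619) = 1 · 2 = 2
  d = 1238: 𝟙(1238) · d(1238/1238) = 1 · 1 = 1
Summing: (𝟙 * d)(1238) = 4 + 2 + 2 + 1 = 9.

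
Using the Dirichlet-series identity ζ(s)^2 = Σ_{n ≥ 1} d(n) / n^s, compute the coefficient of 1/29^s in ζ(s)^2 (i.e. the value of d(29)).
d(29) = 2

ζ(s)^2 = (Σ 1/m^s)(Σ 1/k^s). The coefficient of 1/n^s in the product is the number of ordered pairs (m, k) with mk = n, which equals d(n). For n = 29, divisors are [1, 29], so d(29) = 2.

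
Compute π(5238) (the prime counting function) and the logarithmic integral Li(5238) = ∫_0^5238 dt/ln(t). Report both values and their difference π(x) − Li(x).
π(5238) = 697;  Li(5238) ≈ 712.15;  π(x) − Li(x) ≈ -15.15.

Direct count of primes ≤ 5238 gives π(5238) = 697. Numerical evaluation of the logarithmic integral gives Li(5238) ≈ 712.15. The difference π(x) − Li(x) ≈ -15.15 is typically negative for small/moderate x (Li(x) overestimates), though Littlewood's theorem shows this sign changes infinitely often.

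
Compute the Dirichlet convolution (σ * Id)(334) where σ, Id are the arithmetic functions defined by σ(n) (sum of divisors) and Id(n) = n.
(σ * Id)(334) = 1675

Divisors of 334: [1, 2, 167, 334]. For each d | 334:
  d = 1: σ(1) · Id(334/1) = 1 · 334 = 334
  d = 2: σ(2) · Id(334/2) = 3 · 167 = 501
  d = 167: σ(167) · Id(334/167) = 168 · 2 = 336
  d = 334: σ(334) · Id(334/334) = 504 · 1 = 504
Summing: (σ * Id)(334) = 334 + 501 + 336 + 504 = 1675.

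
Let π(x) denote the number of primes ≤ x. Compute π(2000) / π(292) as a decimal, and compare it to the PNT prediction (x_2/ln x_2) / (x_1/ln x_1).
π(2000)/π(292) = 303/61 ≈ 4.9672;  PNT prediction ≈ 5.1154.

π(292) = 61 and π(2000) = 303, so π(2000)/π(292) ≈ 4.9672. The PNT-predicted ratio is (2000/ln(2000)) / (292/ln(292)) ≈ 5.1154. The two agree to within a few percent, as expected.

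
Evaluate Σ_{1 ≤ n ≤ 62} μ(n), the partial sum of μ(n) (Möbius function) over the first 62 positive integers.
Σ_{n ≤ 62} μ(n) = -1

Compute μ(n) for each 1 ≤ n ≤ 62: μ(1) = 1, μ(2) = -1, μ(3) = -1, μ(4) = 0, μ(5) = -1, μ(6) = 1, μ(7) = -1, μ(8) = 0, μ(9) = 0, μ(10) = 1, μ(11) = -1, μ(12) = 0, μ(13) = -1, μ(14) = 1, μ(15) = 1, μ(16) = 0, μ(17) = -1, μ(18) = 0, μ(19) = -1, μ(20) = 0, μ(21) = 1, μ(22) = 1, μ(23) = -1, μ(24) = 0, μ(25) = 0, μ(26) = 1, μ(27) = 0, μ(28) = 0, μ(29) = -1, μ(30) = -1, μ(31) = -1, μ(32) = 0, μ(33) = 1, μ(34) = 1, μ(35) = 1, μ(36) = 0, μ(37) = -1, μ(38) = 1, μ(39) = 1, μ(40) = 0, μ(41) = -1, μ(42) = -1, μ(43) = -1, μ(44) = 0, μ(45) = 0, μ(46) = 1, μ(47) = -1, μ(48) = 0, μ(49) = 0, μ(50) = 0, μ(51) = 1, μ(52) = 0, μ(53) = -1, μ(54) = 0, μ(55) = 1, μ(56) = 0, μ(57) = 1, μ(58) = 1, μ(59) = -1, μ(60) = 0, μ(61) = -1, μ(62) = 1. Summing all 62 values: -1. (Mertens function M(x) = Σ_{n ≤ x} μ(n); on average M(x) should be small (PNT ⟺ M(x) = o(x)).)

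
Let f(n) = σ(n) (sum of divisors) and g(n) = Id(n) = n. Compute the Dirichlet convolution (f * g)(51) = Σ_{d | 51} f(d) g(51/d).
(σ * Id)(51) = 245

Divisors of 51: [1, 3, 17, 51]. For each d | 51:
  d = 1: σ(1) · Id(51/1) = 1 · 51 = 51
  d = 3: σ(3) · Id(51/3) = 4 · 17 = 68
  d = 17: σ(17) · Id(51/17) = 18 · 3 = 54
  d = 51: σ(51) · Id(51/51) = 72 · 1 = 72
Summing: (σ * Id)(51) = 51 + 68 + 54 + 72 = 245.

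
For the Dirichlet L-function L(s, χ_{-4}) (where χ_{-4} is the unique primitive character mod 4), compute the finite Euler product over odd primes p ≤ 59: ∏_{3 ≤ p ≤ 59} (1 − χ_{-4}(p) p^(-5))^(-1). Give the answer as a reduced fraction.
∏ = 34538337851474581952741276429072842761309710837968927162241490274877420523772051911439/34671551917835326033172056215145617687895117707924911462190255983143219500310572564480

The odd primes p ≤ 59 are [3, 5, 7, 11, 13, 17, 19, 23, 29, 31, 37, 41, 43, 47, 53, 59]. For each, χ(p) = 1 if p ≡ 1 mod 4, χ(p) = −1 if p ≡ 3 mod 4. Taking (1 − χ(p)/p^5)^(-1) = p^5/(p^5 − χ(p)): (1 − (-1)/3^5)^(-1) · (1 − (1)/5^5)^(-1) · (1 − (-1)/7^5)^(-1) · (1 − (-1)/11^5)^(-1) · (1 − (1)/13^5)^(-1) · (1 − (1)/17^5)^(-1) · (1 − (-1)/19^5)^(-1) · (1 − (-1)/23^5)^(-1) · (1 − (1)/29^5)^(-1) · (1 − (-1)/31^5)^(-1) · (1 − (1)/37^5)^(-1) · (1 − (1)/41^5)^(-1) · (1 − (-1)/43^5)^(-1) · (1 − (-1)/47^5)^(-1) · (1 − (1)/53^5)^(-1) · (1 − (-1)/59^5)^(-1) = 34538337851474581952741276429072842761309710837968927162241490274877420523772051911439/34671551917835326033172056215145617687895117707924911462190255983143219500310572564480.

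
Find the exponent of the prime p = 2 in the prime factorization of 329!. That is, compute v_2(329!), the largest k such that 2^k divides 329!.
v_2(329!) = 325

Legendre's formula: v_p(n!) = Σ_{k ≥ 1} ⌊n / p^k⌋. For p = 2, n = 329, the terms are:
  ⌊329/2^1⌋ = ⌊329/2⌋ = 164
  ⌊329/2^2⌋ = ⌊329/4⌋ = 82
  ⌊329/2^3⌋ = ⌊329/8⌋ = 41
  ⌊329/2^4⌋ = ⌊329/16⌋ = 20
  ⌊329/2^5⌋ = ⌊329/32⌋ = 10
  ⌊329/2^6⌋ = ⌊329/64⌋ = 5
  ⌊329/2^7⌋ = ⌊329/128⌋ = 2
  ⌊329/2^8⌋ = ⌊329/256⌋ = 1
(the next term ⌊329/2^9⌋ = 0, terminating the sum). Summing: v_2(329!) = 164 + 82 + 41 + 20 + 10 + 5 + 2 + 1 = 325.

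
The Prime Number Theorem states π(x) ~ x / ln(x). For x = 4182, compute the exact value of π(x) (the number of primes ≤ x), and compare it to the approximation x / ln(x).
π(4182) = 574;  x/ln(x) ≈ 501.53;  relative error ≈ 12.63%.

Directly count primes up to 4182: π(4182) = 574. The PNT approximation gives 4182/ln(4182) ≈ 4182/8.33854 ≈ 501.53. Relative error (π(x) − x/ln(x)) / π(x) ≈ 12.63%; the approximation is known to undercount slightly (Li(x) is a better estimate).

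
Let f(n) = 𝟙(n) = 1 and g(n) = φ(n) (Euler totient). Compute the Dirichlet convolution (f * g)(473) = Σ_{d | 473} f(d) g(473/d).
(𝟙 * φ)(473) = 473

Divisors of 473: [1, 11, 43, 473]. For each d | 473:
  d = 1: 𝟙(1) · φ(473/1) = 1 · 420 = 420
  d = 11: 𝟙(11) · φ(473/11) = 1 · 42 = 42
  d = 43: 𝟙(43) · φ(473/43) = 1 · 10 = 10
  d = 473: 𝟙(473) · φ(473/473) = 1 · 1 = 1
Summing: (𝟙 * φ)(473) = 420 + 42 + 10 + 1 = 473.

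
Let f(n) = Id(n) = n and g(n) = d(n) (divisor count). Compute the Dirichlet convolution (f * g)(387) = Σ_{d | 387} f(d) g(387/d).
(Id * d)(387) = 810

Divisors of 387: [1, 3, 9, 43, 129, 387]. For each d | 387:
  d = 1: Id(1) · d(387/1) = 1 · 6 = 6
  d = 3: Id(3) · d(387/3) = 3 · 4 = 12
  d = 9: Id(9) · d(387/9) = 9 · 2 = 18
  d = 43: Id(43) · d(387/43) = 43 · 3 = 129
  d = 129: Id(129) · d(387/129) = 129 · 2 = 258
  d = 387: Id(387) · d(387/387) = 387 · 1 = 387
Summing: (Id * d)(387) = 6 + 12 + 18 + 129 + 258 + 387 = 810.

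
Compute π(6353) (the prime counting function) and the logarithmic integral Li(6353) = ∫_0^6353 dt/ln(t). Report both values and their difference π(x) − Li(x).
π(6353) = 827;  Li(6353) ≈ 840.86;  π(x) − Li(x) ≈ -13.86.

Direct count of primes ≤ 6353 gives π(6353) = 827. Numerical evaluation of the logarithmic integral gives Li(6353) ≈ 840.86. The difference π(x) − Li(x) ≈ -13.86 is typically negative for small/moderate x (Li(x) overestimates), though Littlewood's theorem shows this sign changes infinitely often.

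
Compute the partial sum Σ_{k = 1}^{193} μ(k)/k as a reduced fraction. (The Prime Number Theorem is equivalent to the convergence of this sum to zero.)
Σ μ(k)/k = -108331500605437710950785418534567110833343304074627982892699160353081840668/5235852010307657411589875040665398779019326387416343637163262528826681857165

Values of μ(k) for 1 ≤ k ≤ 193: μ(1) = 1, μ(2) = -1, μ(3) = -1, μ(5) = -1, μ(6) = 1, μ(7) = -1, μ(10) = 1, μ(11) = -1, μ(13) = -1, μ(14) = 1, μ(15) = 1, μ(17) = -1, μ(19) = -1, μ(21) = 1, μ(22) = 1, μ(23) = -1, μ(26) = 1, μ(29) = -1, μ(30) = -1, μ(31) = -1, μ(33) = 1, μ(34) = 1, μ(35) = 1, μ(37) = -1, μ(38) = 1, μ(39) = 1, μ(41) = -1, μ(42) = -1, μ(43) = -1, μ(46) = 1, μ(47) = -1, μ(51) = 1, μ(53) = -1, μ(55) = 1, μ(57) = 1, μ(58) = 1, μ(59) = -1, μ(61) = -1, μ(62) = 1, μ(65) = 1, μ(66) = -1, μ(67) = -1, μ(69) = 1, μ(70) = -1, μ(71) = -1, μ(73) = -1, μ(74) = 1, μ(77) = 1, μ(78) = -1, μ(79) = -1, μ(82) = 1, μ(83) = -1, μ(85) = 1, μ(86) = 1, μ(87) = 1, μ(89) = -1, μ(91) = 1, μ(93) = 1, μ(94) = 1, μ(95) = 1, μ(97) = -1, μ(101) = -1, μ(102) = -1, μ(103) = -1, μ(105) = -1, μ(106) = 1, μ(107) = -1, μ(109) = -1, μ(110) = -1, μ(111) = 1, μ(113) = -1, μ(114) = -1, μ(115) = 1, μ(118) = 1, μ(119) = 1, μ(122) = 1, μ(123) = 1, μ(127) = -1, μ(129) = 1, μ(130) = -1, μ(131) = -1, μ(133) = 1, μ(134) = 1, μ(137) = -1, μ(138) = -1, μ(139) = -1, μ(141) = 1, μ(142) = 1, μ(143) = 1, μ(145) = 1, μ(146) = 1, μ(149) = -1, μ(151) = -1, μ(154) = -1, μ(155) = 1, μ(157) = -1, μ(158) = 1, μ(159) = 1, μ(161) = 1, μ(163) = -1, μ(165) = -1, μ(166) = 1, μ(167) = -1, μ(170) = -1, μ(173) = -1, μ(174) = -1, μ(177) = 1, μ(178) = 1, μ(179) = -1, μ(181) = -1, μ(182) = -1, μ(183) = 1, μ(185) = 1, μ(186) = -1, μ(187) = 1, μ(190) = -1, μ(191) = -1, μ(193) = -1, with μ = 0 on non-squarefree integers. Summing μ(k)/k for k where μ(k) ≠ 0 gives -108331500605437710950785418534567110833343304074627982892699160353081840668/5235852010307657411589875040665398779019326387416343637163262528826681857165 ≈ -0.0207. (PNT ⟺ this sum → 0 as n → ∞.)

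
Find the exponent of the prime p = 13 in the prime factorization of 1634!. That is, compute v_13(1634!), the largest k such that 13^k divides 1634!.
v_13(1634!) = 134

Legendre's formula: v_p(n!) = Σ_{k ≥ 1} ⌊n / p^k⌋. For p = 13, n = 1634, the terms are:
  ⌊1634/13^1⌋ = ⌊1634/13⌋ = 125
  ⌊1634/13^2⌋ = ⌊1634/169⌋ = 9
(the next term ⌊1634/13^3⌋ = 0, terminating the sum). Summing: v_13(1634!) = 125 + 9 = 134.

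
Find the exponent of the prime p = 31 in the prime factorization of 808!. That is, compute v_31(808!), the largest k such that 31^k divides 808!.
v_31(808!) = 26

Legendre's formula: v_p(n!) = Σ_{k ≥ 1} ⌊n / p^k⌋. For p = 31, n = 808, the terms are:
  ⌊808/31^1⌋ = ⌊808/31⌋ = 26
(the next term ⌊808/31^2⌋ = 0, terminating the sum). Summing: v_31(808!) = 26 = 26.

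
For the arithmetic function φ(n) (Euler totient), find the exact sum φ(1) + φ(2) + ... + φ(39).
Σ_{n ≤ 39} φ(n) = 474

Compute φ(n) for each 1 ≤ n ≤ 39: φ(1) = 1, φ(2) = 1, φ(3) = 2, φ(4) = 2, φ(5) = 4, φ(6) = 2, φ(7) = 6, φ(8) = 4, φ(9) = 6, φ(10) = 4, φ(11) = 10, φ(12) = 4, φ(13) = 12, φ(14) = 6, φ(15) = 8, φ(16) = 8, φ(17) = 16, φ(18) = 6, φ(19) = 18, φ(20) = 8, φ(21) = 12, φ(22) = 10, φ(23) = 22, φ(24) = 8, φ(25) = 20, φ(26) = 12, φ(27) = 18, φ(28) = 12, φ(29) = 28, φ(30) = 8, φ(31) = 30, φ(32) = 16, φ(33) = 20, φ(34) = 16, φ(35) = 24, φ(36) = 12, φ(37) = 36, φ(38) = 18, φ(39) = 24. Summing all 39 values: 474. (Average order: Σ_{n ≤ x} φ(n) ~ (3/π²) x². For x = 39, (3/π²)·39² ≈ 462.33.)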